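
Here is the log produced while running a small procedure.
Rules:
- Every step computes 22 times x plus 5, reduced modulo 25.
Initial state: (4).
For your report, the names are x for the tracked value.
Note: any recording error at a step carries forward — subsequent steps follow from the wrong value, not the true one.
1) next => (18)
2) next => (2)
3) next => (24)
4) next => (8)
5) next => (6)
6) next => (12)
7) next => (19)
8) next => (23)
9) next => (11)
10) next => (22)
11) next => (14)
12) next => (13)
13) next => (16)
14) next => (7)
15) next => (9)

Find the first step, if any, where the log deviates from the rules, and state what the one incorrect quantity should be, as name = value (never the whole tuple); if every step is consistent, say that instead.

step 2, x = 1

Step 1: x = (22*4 + 5) mod 25 = 18 — verified.
Step 2: x = (22*18 + 5) mod 25 = 1 — this is not what the log shows.
First incorrect step: 2; the correct value is x = 1.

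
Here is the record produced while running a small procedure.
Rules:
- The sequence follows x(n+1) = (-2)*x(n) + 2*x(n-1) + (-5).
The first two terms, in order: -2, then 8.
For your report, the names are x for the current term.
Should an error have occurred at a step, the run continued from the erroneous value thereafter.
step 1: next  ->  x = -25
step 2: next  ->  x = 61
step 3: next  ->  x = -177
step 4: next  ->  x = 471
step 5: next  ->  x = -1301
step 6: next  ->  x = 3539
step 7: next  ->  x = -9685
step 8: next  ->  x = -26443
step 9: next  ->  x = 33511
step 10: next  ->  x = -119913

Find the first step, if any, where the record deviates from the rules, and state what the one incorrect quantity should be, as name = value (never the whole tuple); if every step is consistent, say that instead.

step 8, x = 26443

Step 1: x = -2*(8) + (2)*(-2) + (-5) = -25 — in agreement.
Step 2: x = -2*(-25) + (2)*(8) + (-5) = 61 — consistent with the record.
Step 3: x = -2*(61) + (2)*(-25) + (-5) = -177 — checks out.
Step 4: x = -2*(-177) + (2)*(61) + (-5) = 471 — verified.
Step 5: x = -2*(471) + (2)*(-177) + (-5) = -1301 — confirmed correct.
Step 6: x = -2*(-1301) + (2)*(471) + (-5) = 3539 — matches.
Step 7: x = -2*(3539) + (2)*(-1301) + (-5) = -9685 — checks out.
Step 8: x = -2*(-9685) + (2)*(3539) + (-5) = 26443 — the record has a different value.
So the first discrepancy is step 8, where the right value is x = 26443.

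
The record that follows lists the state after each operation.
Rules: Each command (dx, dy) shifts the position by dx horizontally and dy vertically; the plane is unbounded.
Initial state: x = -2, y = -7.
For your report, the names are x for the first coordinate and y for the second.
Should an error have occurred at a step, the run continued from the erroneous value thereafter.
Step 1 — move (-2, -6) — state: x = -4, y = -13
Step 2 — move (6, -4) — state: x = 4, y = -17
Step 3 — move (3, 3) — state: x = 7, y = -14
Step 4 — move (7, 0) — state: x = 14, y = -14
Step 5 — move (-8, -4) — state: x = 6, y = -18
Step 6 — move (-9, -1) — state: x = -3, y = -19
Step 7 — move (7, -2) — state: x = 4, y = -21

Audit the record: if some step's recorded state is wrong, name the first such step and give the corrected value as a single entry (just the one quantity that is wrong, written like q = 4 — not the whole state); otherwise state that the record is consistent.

step 2, x = 2

Recomputing the run from the initial state:
step 1: x = -4, y = -13
step 2: x = 2, y = -17
step 3: x = 5, y = -14
step 4: x = 12, y = -14
step 5: x = 4, y = -18
step 6: x = -5, y = -19
step 7: x = 2, y = -21
The first disagreement with the record is at step 2, where the value should be x = 2.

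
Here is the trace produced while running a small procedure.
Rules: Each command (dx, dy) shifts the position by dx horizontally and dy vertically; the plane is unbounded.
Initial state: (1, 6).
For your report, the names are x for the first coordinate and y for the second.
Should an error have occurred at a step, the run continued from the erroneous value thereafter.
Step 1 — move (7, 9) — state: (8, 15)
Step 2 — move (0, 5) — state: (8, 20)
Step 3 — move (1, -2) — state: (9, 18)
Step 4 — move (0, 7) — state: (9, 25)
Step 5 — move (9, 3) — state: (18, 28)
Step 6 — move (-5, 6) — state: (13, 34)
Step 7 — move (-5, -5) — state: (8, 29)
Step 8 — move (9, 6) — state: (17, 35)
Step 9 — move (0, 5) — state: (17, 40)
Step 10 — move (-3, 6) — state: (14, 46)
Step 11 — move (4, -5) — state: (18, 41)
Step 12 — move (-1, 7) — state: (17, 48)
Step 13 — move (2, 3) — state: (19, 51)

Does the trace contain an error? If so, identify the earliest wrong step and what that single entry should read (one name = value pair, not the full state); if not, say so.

no error

Step 1: x = 1 + (7) = 8, y = 6 + (9) = 15 — checks out.
Step 2: x = 8 + (0) = 8, y = 15 + (5) = 20 — matches.
Step 3: x = 8 + (1) = 9, y = 20 + (-2) = 18 — consistent with the trace.
Step 4: x = 9 + (0) = 9, y = 18 + (7) = 25 — exactly as logged.
Step 5: x = 9 + (9) = 18, y = 25 + (3) = 28 — matches.
Step 6: x = 18 + (-5) = 13, y = 28 + (6) = 34 — consistent with the trace.
Step 7: x = 13 + (-5) = 8, y = 34 + (-5) = 29 — same as recorded.
Step 8: x = 8 + (9) = 17, y = 29 + (6) = 35 — confirmed correct.
Step 9: x = 17 + (0) = 17, y = 35 + (5) = 40 — no discrepancy.
Step 10: x = 17 + (-3) = 14, y = 40 + (6) = 46 — matches.
Step 11: x = 14 + (4) = 18, y = 46 + (-5) = 41 — confirmed correct.
Step 12: x = 18 + (-1) = 17, y = 41 + (7) = 48 — confirmed correct.
Step 13: x = 17 + (2) = 19, y = 48 + (3) = 51 — in agreement.
Every step is consistent.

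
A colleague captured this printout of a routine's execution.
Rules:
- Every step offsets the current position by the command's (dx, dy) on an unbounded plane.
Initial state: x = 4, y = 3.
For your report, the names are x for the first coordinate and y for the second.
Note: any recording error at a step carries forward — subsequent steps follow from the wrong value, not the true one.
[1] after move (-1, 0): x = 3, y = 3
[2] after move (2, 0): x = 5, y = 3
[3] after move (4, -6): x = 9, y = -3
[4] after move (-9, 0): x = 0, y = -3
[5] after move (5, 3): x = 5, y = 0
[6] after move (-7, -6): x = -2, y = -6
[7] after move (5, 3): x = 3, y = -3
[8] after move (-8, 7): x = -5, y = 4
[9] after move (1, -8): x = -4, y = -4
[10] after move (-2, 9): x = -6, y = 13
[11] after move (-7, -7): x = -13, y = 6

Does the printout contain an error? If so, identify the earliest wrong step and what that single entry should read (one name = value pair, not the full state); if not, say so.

step 10, y = 5

1. x = 4 + (-1) = 3, y = 3 + (0) = 3 (verified)
2. x = 3 + (2) = 5, y = 3 + (0) = 3 (same as recorded)
3. x = 5 + (4) = 9, y = 3 + (-6) = -3 (in agreement)
4. x = 9 + (-9) = 0, y = -3 + (0) = -3 (confirmed correct)
5. x = 0 + (5) = 5, y = -3 + (3) = 0 (no discrepancy)
6. x = 5 + (-7) = -2, y = 0 + (-6) = -6 (exactly as logged)
7. x = -2 + (5) = 3, y = -6 + (3) = -3 (no discrepancy)
8. x = 3 + (-8) = -5, y = -3 + (7) = 4 (confirmed correct)
9. x = -5 + (1) = -4, y = 4 + (-8) = -4 (verified)
10. x = -4 + (-2) = -6, y = -4 + (9) = 5 (first mismatch against the printout)
First incorrect step: 10; the correct value is y = 5.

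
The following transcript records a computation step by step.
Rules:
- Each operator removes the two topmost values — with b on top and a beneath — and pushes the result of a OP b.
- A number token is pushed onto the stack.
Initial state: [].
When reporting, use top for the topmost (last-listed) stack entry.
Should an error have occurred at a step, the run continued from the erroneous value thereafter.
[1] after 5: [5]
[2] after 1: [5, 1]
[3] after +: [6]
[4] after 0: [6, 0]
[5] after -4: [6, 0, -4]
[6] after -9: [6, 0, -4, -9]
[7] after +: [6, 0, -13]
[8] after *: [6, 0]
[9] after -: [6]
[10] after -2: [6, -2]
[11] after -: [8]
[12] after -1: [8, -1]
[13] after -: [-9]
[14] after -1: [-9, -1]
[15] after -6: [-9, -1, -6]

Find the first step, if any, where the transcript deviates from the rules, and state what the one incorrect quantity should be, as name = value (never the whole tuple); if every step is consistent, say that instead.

step 13, top = 9

Step 1: push 5: top = 5 — agrees with the transcript.
Step 2: push 1: top = 1 — agrees with the transcript.
Step 3: 5 + 1 = 6 — matches.
Step 4: push 0: top = 0 — in agreement.
Step 5: push -4: top = -4 — verified.
Step 6: push -9: top = -9 — in agreement.
Step 7: -4 + -9 = -13 — matches.
Step 8: 0 * -13 = 0 — consistent with the transcript.
Step 9: 6 - 0 = 6 — same as recorded.
Step 10: push -2: top = -2 — no discrepancy.
Step 11: 6 - -2 = 8 — no discrepancy.
Step 12: push -1: top = -1 — matches.
Step 13: 8 - -1 = 9 — first mismatch against the transcript.
First deviation found at step 13; the corrected entry is top = 9.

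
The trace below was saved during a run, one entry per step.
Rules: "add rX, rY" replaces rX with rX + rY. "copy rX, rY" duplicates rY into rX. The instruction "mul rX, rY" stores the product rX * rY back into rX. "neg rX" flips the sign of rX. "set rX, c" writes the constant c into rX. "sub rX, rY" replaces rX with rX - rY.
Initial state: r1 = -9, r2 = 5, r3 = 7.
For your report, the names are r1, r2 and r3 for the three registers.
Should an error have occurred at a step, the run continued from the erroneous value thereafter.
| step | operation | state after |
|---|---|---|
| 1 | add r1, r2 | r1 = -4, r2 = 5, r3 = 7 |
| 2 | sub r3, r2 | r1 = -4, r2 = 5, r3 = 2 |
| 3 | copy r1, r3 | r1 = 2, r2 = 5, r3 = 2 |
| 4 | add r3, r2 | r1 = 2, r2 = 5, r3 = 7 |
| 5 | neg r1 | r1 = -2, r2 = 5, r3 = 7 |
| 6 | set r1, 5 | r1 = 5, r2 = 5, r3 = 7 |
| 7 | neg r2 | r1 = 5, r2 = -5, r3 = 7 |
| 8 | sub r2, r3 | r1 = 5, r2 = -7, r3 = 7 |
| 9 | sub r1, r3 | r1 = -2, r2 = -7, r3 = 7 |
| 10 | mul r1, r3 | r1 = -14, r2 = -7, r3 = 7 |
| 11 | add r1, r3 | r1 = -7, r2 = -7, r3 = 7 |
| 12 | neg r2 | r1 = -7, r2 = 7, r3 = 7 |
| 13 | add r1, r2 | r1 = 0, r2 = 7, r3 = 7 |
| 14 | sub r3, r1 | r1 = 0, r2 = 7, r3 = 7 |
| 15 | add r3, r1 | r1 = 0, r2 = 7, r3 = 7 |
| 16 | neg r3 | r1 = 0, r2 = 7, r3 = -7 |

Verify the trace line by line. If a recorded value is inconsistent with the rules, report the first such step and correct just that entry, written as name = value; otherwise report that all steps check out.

Step 1: r1 = -9 + 5 = -4 — no discrepancy.
Step 2: r3 = 7 - 5 = 2 — checks out.
Step 3: r1 = 2 — same as recorded.
Step 4: r3 = 2 + 5 = 7 — verified.
Step 5: r1 = -(2) = -2 — consistent with the trace.
Step 6: r1 = 5 — agrees with the trace.
Step 7: r2 = -(5) = -5 — no discrepancy.
Step 8: r2 = -5 - 7 = -12 — a discrepancy with the trace.
First incorrect step: 8; the correct value is r2 = -12.

step 8, r2 = -12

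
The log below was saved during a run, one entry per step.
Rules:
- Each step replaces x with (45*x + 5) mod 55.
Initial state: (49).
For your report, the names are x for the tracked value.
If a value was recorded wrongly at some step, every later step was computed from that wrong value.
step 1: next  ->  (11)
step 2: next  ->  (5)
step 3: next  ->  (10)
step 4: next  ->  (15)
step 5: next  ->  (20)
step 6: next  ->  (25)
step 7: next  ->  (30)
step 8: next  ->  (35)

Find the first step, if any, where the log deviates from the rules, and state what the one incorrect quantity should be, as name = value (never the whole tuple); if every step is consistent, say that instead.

1. x = (45*49 + 5) mod 55 = 10 (not what was recorded)
The earliest wrong entry is at step 1: it should read x = 10.

step 1, x = 10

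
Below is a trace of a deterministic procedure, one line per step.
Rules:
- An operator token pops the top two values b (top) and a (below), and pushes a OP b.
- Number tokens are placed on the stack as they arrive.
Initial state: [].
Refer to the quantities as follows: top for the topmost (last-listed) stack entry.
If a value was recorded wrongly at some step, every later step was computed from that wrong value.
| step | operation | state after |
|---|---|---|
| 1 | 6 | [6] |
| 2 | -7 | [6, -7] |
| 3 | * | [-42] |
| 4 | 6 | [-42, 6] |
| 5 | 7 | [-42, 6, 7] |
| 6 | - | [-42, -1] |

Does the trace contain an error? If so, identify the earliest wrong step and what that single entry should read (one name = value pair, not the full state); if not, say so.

1. push 6: top = 6 (consistent with the trace)
2. push -7: top = -7 (consistent with the trace)
3. 6 * -7 = -42 (consistent with the trace)
4. push 6: top = 6 (no discrepancy)
5. push 7: top = 7 (matches)
6. 6 - 7 = -1 (agrees with the trace)
No step deviates from the rules.

no error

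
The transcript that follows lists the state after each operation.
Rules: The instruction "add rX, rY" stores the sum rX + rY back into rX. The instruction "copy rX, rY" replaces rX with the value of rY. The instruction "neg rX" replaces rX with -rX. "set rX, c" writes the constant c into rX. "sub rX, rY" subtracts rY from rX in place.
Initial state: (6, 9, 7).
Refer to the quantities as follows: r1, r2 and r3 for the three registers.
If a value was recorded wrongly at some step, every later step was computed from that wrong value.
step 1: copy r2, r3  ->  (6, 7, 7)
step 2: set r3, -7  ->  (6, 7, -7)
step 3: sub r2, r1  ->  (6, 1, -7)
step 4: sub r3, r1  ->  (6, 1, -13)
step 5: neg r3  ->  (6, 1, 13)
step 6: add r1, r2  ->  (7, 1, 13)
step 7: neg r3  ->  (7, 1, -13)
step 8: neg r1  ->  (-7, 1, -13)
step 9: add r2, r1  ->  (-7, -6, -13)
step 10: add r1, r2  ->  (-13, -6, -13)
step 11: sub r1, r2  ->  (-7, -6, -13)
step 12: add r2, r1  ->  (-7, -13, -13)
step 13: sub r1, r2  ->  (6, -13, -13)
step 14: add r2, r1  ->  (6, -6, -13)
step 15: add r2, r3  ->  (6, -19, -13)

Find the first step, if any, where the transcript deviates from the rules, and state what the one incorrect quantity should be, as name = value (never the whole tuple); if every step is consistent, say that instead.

1. r2 = 7 (confirmed correct)
2. r3 = -7 (verified)
3. r2 = 7 - 6 = 1 (exactly as logged)
4. r3 = -7 - 6 = -13 (same as recorded)
5. r3 = -(-13) = 13 (no discrepancy)
6. r1 = 6 + 1 = 7 (confirmed correct)
7. r3 = -(13) = -13 (checks out)
8. r1 = -(7) = -7 (same as recorded)
9. r2 = 1 + -7 = -6 (verified)
10. r1 = -7 + -6 = -13 (matches)
11. r1 = -13 - -6 = -7 (consistent with the transcript)
12. r2 = -6 + -7 = -13 (in agreement)
13. r1 = -7 - -13 = 6 (confirmed correct)
14. r2 = -13 + 6 = -7 (the transcript disagrees here)
First deviation found at step 14; the corrected entry is r2 = -7.

step 14, r2 = -7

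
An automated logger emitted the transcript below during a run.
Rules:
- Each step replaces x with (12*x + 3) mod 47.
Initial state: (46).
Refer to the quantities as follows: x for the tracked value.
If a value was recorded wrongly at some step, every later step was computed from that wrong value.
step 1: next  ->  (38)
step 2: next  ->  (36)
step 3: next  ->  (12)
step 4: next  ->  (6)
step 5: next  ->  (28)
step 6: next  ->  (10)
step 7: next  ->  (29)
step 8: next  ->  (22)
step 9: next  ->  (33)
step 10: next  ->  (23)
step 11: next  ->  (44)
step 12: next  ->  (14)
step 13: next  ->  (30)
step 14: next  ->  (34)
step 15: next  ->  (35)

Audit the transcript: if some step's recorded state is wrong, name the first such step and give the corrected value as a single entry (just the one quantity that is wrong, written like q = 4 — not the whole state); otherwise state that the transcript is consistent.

Recomputing the run from the initial state:
step 1: x = 38
step 2: x = 36
step 3: x = 12
step 4: x = 6
step 5: x = 28
step 6: x = 10
step 7: x = 29
step 8: x = 22
step 9: x = 32
step 10: x = 11
step 11: x = 41
step 12: x = 25
step 13: x = 21
step 14: x = 20
step 15: x = 8
The first disagreement with the transcript is at step 9, where the value should be x = 32.

step 9, x = 32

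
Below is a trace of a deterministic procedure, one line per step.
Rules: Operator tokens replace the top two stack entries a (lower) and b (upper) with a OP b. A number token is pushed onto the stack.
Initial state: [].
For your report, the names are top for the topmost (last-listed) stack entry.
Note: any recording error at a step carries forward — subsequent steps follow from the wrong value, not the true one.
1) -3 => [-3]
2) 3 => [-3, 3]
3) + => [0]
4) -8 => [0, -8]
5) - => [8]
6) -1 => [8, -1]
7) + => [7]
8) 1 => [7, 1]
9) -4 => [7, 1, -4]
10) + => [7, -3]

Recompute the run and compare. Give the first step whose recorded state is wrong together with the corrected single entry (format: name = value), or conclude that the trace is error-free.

no error

Step 1: push -3: top = -3 — consistent with the trace.
Step 2: push 3: top = 3 — agrees with the trace.
Step 3: -3 + 3 = 0 — agrees with the trace.
Step 4: push -8: top = -8 — exactly as logged.
Step 5: 0 - -8 = 8 — consistent with the trace.
Step 6: push -1: top = -1 — consistent with the trace.
Step 7: 8 + -1 = 7 — checks out.
Step 8: push 1: top = 1 — verified.
Step 9: push -4: top = -4 — exactly as logged.
Step 10: 1 + -4 = -3 — no discrepancy.
All steps check out; nothing to correct.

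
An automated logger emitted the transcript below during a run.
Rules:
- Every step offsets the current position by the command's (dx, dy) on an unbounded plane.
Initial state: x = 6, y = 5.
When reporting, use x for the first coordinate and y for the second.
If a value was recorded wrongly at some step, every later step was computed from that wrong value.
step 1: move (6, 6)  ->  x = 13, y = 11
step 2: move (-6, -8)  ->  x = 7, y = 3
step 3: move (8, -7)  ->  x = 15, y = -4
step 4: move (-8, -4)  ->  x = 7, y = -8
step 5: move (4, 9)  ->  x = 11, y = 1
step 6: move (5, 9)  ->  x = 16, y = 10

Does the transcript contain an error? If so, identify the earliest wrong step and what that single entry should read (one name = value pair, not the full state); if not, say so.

Recomputing the run from the initial state:
step 1: x = 12, y = 11
step 2: x = 6, y = 3
step 3: x = 14, y = -4
step 4: x = 6, y = -8
step 5: x = 10, y = 1
step 6: x = 15, y = 10
The first disagreement with the transcript is at step 1, where the value should be x = 12.

step 1, x = 12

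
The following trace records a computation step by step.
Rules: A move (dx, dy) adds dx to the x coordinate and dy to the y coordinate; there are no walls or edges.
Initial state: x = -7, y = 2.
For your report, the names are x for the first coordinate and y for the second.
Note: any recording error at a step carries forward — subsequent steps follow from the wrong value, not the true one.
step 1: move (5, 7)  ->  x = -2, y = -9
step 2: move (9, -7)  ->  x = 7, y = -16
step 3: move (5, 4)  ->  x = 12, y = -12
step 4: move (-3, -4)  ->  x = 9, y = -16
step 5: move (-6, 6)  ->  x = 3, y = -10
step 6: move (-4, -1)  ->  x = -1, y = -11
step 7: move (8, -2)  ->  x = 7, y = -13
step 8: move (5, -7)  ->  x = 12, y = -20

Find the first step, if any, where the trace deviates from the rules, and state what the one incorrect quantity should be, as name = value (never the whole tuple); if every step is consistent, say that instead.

step 1, y = 9

Step 1: x = -7 + (5) = -2, y = 2 + (7) = 9 — first mismatch against the trace.
The earliest wrong entry is at step 1: it should read y = 9.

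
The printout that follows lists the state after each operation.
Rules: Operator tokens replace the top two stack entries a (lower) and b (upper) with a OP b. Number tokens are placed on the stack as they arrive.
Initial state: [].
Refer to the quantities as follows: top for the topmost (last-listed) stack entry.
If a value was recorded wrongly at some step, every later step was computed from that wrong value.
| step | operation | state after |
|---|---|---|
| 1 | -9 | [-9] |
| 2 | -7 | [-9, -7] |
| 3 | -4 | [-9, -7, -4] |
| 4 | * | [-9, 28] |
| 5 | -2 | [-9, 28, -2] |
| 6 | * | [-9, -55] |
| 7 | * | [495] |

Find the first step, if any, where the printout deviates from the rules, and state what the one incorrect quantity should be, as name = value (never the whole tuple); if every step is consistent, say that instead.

step 6, top = -56

Recomputing the run from the initial state:
step 1: [-9]
step 2: [-9, -7]
step 3: [-9, -7, -4]
step 4: [-9, 28]
step 5: [-9, 28, -2]
step 6: [-9, -56]
step 7: [504]
The first disagreement with the printout is at step 6, where the value should be top = -56.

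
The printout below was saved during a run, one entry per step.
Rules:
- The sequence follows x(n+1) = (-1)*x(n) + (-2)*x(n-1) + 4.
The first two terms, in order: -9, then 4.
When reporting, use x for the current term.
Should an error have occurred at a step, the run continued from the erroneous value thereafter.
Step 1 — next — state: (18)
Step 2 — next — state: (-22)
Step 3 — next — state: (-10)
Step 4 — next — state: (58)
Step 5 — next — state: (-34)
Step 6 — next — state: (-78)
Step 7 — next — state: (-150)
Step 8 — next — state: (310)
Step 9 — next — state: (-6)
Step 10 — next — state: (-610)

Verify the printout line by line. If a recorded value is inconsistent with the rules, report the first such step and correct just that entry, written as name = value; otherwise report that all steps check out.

step 7, x = 150

Recomputing the run from the initial state:
step 1: x = 18
step 2: x = -22
step 3: x = -10
step 4: x = 58
step 5: x = -34
step 6: x = -78
step 7: x = 150
step 8: x = 10
step 9: x = -306
step 10: x = 290
The first disagreement with the printout is at step 7, where the value should be x = 150.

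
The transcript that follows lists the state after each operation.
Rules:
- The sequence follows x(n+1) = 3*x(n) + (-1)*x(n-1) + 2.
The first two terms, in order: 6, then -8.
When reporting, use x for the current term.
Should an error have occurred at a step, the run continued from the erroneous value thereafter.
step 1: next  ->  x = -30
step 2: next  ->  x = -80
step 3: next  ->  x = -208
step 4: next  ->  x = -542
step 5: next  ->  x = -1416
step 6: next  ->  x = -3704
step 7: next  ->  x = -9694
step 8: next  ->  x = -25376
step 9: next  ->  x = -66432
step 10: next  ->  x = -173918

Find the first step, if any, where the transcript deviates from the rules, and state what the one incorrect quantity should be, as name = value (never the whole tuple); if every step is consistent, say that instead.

step 1, x = -28

1. x = 3*(-8) + (-1)*(6) + (2) = -28 (first mismatch against the transcript)
Step 1 is the first one off; corrected, x = -28.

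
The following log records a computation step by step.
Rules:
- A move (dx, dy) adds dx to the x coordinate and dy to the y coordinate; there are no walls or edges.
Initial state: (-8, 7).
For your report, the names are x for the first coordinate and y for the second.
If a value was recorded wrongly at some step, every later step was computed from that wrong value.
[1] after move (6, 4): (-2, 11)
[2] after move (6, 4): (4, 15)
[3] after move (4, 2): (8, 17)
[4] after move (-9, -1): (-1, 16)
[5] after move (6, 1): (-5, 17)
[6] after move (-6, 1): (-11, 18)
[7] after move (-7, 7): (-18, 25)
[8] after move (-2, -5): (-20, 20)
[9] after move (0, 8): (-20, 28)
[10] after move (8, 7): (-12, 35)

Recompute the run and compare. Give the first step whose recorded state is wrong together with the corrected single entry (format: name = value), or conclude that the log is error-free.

Step 1: x = -8 + (6) = -2, y = 7 + (4) = 11 — exactly as logged.
Step 2: x = -2 + (6) = 4, y = 11 + (4) = 15 — confirmed correct.
Step 3: x = 4 + (4) = 8, y = 15 + (2) = 17 — matches.
Step 4: x = 8 + (-9) = -1, y = 17 + (-1) = 16 — matches.
Step 5: x = -1 + (6) = 5, y = 16 + (1) = 17 — the recorded entry deviates here.
So the first discrepancy is step 5, where the right value is x = 5.

step 5, x = 5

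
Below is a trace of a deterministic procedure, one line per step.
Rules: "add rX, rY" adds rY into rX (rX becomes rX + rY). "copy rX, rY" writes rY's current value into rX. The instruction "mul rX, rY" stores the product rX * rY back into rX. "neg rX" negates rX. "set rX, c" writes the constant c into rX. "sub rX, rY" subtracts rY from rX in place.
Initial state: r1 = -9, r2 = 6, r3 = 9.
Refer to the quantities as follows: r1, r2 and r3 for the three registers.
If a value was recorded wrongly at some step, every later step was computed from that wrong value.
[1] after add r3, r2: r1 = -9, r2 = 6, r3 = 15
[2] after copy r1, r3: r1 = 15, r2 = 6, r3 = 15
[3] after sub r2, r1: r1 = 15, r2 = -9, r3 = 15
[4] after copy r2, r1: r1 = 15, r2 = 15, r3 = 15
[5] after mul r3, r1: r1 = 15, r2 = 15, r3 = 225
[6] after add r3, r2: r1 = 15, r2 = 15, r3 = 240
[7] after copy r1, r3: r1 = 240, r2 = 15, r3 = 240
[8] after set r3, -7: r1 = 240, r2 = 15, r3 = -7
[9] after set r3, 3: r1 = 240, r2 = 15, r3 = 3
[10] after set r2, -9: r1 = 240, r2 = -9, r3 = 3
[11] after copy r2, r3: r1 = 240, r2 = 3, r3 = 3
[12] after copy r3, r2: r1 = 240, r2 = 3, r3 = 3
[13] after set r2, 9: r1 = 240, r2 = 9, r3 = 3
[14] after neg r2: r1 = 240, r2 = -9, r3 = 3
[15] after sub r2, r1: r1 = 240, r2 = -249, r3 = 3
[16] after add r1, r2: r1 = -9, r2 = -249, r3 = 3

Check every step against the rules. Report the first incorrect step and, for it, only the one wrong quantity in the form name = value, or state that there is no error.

no error

1. r3 = 9 + 6 = 15 (verified)
2. r1 = 15 (verified)
3. r2 = 6 - 15 = -9 (exactly as logged)
4. r2 = 15 (matches)
5. r3 = 15 * 15 = 225 (in agreement)
6. r3 = 225 + 15 = 240 (same as recorded)
7. r1 = 240 (checks out)
8. r3 = -7 (verified)
9. r3 = 3 (verified)
10. r2 = -9 (matches)
11. r2 = 3 (checks out)
12. r3 = 3 (exactly as logged)
13. r2 = 9 (confirmed correct)
14. r2 = -(9) = -9 (consistent with the trace)
15. r2 = -9 - 240 = -249 (checks out)
16. r1 = 240 + -249 = -9 (same as recorded)
All steps check out; nothing to correct.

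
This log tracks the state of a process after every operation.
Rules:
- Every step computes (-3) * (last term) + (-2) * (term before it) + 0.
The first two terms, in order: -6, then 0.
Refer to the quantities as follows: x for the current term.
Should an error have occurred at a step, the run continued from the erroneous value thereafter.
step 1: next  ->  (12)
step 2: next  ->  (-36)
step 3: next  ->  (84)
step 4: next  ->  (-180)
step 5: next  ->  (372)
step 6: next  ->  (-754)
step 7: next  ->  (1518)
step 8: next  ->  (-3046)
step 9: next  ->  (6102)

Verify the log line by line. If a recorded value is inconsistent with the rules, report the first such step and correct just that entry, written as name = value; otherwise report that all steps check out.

1. x = -3*(0) + (-2)*(-6) + (0) = 12 (agrees with the log)
2. x = -3*(12) + (-2)*(0) + (0) = -36 (confirmed correct)
3. x = -3*(-36) + (-2)*(12) + (0) = 84 (matches)
4. x = -3*(84) + (-2)*(-36) + (0) = -180 (in agreement)
5. x = -3*(-180) + (-2)*(84) + (0) = 372 (agrees with the log)
6. x = -3*(372) + (-2)*(-180) + (0) = -756 (this is not what the log shows)
That makes step 6 the first incorrect line — x = -756 is what it should show.

step 6, x = -756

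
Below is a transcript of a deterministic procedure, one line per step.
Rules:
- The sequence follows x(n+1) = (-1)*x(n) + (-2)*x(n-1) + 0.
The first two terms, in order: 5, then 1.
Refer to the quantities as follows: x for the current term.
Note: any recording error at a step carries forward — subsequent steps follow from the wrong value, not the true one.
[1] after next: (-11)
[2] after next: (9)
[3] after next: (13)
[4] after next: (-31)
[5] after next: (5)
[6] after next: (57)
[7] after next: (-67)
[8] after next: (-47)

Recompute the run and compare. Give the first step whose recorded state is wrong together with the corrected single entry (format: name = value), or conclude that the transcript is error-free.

Step 1: x = -1*(1) + (-2)*(5) + (0) = -11 — verified.
Step 2: x = -1*(-11) + (-2)*(1) + (0) = 9 — checks out.
Step 3: x = -1*(9) + (-2)*(-11) + (0) = 13 — verified.
Step 4: x = -1*(13) + (-2)*(9) + (0) = -31 — agrees with the transcript.
Step 5: x = -1*(-31) + (-2)*(13) + (0) = 5 — same as recorded.
Step 6: x = -1*(5) + (-2)*(-31) + (0) = 57 — matches.
Step 7: x = -1*(57) + (-2)*(5) + (0) = -67 — in agreement.
Step 8: x = -1*(-67) + (-2)*(57) + (0) = -47 — verified.
All entries verified; no error found.

no error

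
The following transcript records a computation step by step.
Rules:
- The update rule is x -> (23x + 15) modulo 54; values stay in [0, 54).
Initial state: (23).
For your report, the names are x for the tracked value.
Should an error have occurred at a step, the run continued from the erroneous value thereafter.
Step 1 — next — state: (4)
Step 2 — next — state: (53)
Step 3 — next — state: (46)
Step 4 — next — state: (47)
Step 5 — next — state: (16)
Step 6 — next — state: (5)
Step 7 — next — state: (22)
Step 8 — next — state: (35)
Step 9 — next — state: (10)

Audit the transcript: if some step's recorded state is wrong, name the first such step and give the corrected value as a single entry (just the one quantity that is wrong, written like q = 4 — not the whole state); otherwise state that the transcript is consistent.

Recomputing the run from the initial state:
step 1: x = 4
step 2: x = 53
step 3: x = 46
step 4: x = 47
step 5: x = 16
step 6: x = 5
step 7: x = 22
step 8: x = 35
step 9: x = 10
This matches the transcript at every step.

no error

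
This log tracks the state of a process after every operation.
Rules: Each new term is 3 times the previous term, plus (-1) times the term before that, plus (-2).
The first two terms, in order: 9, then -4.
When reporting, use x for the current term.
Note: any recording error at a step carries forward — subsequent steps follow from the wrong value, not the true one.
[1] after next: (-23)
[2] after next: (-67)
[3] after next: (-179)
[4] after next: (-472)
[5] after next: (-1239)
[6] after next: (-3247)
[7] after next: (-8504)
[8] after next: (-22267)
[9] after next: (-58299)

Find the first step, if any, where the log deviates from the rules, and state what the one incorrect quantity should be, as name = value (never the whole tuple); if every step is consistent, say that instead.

step 3, x = -180

Step 1: x = 3*(-4) + (-1)*(9) + (-2) = -23 — verified.
Step 2: x = 3*(-23) + (-1)*(-4) + (-2) = -67 — exactly as logged.
Step 3: x = 3*(-67) + (-1)*(-23) + (-2) = -180 — the log disagrees here.
So the first discrepancy is step 3, where the right value is x = -180.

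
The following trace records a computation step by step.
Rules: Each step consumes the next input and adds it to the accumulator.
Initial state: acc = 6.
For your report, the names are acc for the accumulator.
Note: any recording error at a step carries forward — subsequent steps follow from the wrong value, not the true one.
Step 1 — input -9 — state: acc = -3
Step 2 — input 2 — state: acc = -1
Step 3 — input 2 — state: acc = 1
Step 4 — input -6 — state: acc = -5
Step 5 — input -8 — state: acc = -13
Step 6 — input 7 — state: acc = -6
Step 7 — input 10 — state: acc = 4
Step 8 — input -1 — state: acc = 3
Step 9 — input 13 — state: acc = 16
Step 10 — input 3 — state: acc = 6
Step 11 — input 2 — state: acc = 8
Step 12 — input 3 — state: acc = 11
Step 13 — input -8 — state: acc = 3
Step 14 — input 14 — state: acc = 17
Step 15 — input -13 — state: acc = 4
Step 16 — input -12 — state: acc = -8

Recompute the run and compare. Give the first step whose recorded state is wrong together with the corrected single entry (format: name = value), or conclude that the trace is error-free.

step 10, acc = 19

step 1: acc = 6 + -9 = -3 -> matches
step 2: acc = -3 + 2 = -1 -> exactly as logged
step 3: acc = -1 + 2 = 1 -> consistent with the trace
step 4: acc = 1 + -6 = -5 -> verified
step 5: acc = -5 + -8 = -13 -> no discrepancy
step 6: acc = -13 + 7 = -6 -> in agreement
step 7: acc = -6 + 10 = 4 -> consistent with the trace
step 8: acc = 4 + -1 = 3 -> in agreement
step 9: acc = 3 + 13 = 16 -> in agreement
step 10: acc = 16 + 3 = 19 -> the trace has a different value
So the first discrepancy is step 10, where the right value is acc = 19.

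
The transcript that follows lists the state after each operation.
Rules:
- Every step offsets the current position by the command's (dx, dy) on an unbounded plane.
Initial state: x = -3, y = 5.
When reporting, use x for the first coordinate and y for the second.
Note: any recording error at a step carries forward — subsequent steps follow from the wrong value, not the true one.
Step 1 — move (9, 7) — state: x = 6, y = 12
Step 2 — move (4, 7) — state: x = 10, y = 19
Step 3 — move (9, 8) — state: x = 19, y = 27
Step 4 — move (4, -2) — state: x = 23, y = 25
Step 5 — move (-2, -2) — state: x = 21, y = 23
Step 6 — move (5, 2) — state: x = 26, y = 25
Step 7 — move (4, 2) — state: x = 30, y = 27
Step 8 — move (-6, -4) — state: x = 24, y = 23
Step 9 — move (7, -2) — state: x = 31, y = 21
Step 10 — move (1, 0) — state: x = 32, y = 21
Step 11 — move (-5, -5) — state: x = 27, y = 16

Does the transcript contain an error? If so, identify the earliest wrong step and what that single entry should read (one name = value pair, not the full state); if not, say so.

Step 1: x = -3 + (9) = 6, y = 5 + (7) = 12 — agrees with the transcript.
Step 2: x = 6 + (4) = 10, y = 12 + (7) = 19 — exactly as logged.
Step 3: x = 10 + (9) = 19, y = 19 + (8) = 27 — consistent with the transcript.
Step 4: x = 19 + (4) = 23, y = 27 + (-2) = 25 — exactly as logged.
Step 5: x = 23 + (-2) = 21, y = 25 + (-2) = 23 — same as recorded.
Step 6: x = 21 + (5) = 26, y = 23 + (2) = 25 — consistent with the transcript.
Step 7: x = 26 + (4) = 30, y = 25 + (2) = 27 — exactly as logged.
Step 8: x = 30 + (-6) = 24, y = 27 + (-4) = 23 — verified.
Step 9: x = 24 + (7) = 31, y = 23 + (-2) = 21 — checks out.
Step 10: x = 31 + (1) = 32, y = 21 + (0) = 21 — exactly as logged.
Step 11: x = 32 + (-5) = 27, y = 21 + (-5) = 16 — exactly as logged.
All entries verified; no error found.

no error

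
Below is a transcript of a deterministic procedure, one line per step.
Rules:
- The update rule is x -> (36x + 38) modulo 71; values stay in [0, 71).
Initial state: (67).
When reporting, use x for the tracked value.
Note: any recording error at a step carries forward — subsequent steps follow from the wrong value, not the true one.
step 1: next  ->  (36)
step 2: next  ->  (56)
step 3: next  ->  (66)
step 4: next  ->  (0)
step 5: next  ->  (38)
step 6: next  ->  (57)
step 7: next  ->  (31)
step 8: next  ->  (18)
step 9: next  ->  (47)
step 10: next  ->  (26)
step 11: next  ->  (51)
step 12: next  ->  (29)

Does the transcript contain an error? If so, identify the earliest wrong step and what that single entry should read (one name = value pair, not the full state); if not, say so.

Recomputing the run from the initial state:
step 1: x = 36
step 2: x = 56
step 3: x = 66
step 4: x = 0
step 5: x = 38
step 6: x = 57
step 7: x = 31
step 8: x = 18
step 9: x = 47
step 10: x = 26
step 11: x = 51
step 12: x = 28
The first disagreement with the transcript is at step 12, where the value should be x = 28.

step 12, x = 28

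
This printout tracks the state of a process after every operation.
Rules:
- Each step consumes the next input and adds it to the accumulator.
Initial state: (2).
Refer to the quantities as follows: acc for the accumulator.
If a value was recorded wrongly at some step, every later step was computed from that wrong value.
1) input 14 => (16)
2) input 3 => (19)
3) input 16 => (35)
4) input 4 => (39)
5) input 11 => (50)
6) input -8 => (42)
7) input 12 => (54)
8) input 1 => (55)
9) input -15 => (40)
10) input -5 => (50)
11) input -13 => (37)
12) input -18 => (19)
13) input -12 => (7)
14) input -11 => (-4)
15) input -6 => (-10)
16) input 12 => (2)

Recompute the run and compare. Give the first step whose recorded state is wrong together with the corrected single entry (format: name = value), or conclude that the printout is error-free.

Recomputing the run from the initial state:
step 1: acc = 16
step 2: acc = 19
step 3: acc = 35
step 4: acc = 39
step 5: acc = 50
step 6: acc = 42
step 7: acc = 54
step 8: acc = 55
step 9: acc = 40
step 10: acc = 35
step 11: acc = 22
step 12: acc = 4
step 13: acc = -8
step 14: acc = -19
step 15: acc = -25
step 16: acc = -13
The first disagreement with the printout is at step 10, where the value should be acc = 35.

step 10, acc = 35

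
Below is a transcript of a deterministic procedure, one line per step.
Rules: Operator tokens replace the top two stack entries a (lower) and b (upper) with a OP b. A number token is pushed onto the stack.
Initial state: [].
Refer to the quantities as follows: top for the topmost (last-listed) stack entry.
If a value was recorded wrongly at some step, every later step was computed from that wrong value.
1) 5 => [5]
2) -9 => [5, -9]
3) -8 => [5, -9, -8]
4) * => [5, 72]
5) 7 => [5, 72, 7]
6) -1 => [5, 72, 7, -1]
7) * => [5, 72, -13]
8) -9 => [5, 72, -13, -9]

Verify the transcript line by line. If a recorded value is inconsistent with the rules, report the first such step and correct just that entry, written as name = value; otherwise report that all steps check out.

step 7, top = -7

1. push 5: top = 5 (no discrepancy)
2. push -9: top = -9 (no discrepancy)
3. push -8: top = -8 (in agreement)
4. -9 * -8 = 72 (confirmed correct)
5. push 7: top = 7 (in agreement)
6. push -1: top = -1 (in agreement)
7. 7 * -1 = -7 (this is not what the transcript shows)
So the first discrepancy is step 7, where the right value is top = -7.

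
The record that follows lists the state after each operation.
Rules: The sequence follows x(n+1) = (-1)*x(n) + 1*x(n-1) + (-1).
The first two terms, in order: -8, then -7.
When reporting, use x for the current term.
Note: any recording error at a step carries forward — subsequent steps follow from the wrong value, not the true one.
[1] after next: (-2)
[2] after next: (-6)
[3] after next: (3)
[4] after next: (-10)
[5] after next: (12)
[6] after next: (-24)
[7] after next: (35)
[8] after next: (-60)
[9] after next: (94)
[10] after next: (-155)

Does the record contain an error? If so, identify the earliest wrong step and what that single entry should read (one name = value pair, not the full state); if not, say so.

step 6, x = -23

Recomputing the run from the initial state:
step 1: x = -2
step 2: x = -6
step 3: x = 3
step 4: x = -10
step 5: x = 12
step 6: x = -23
step 7: x = 34
step 8: x = -58
step 9: x = 91
step 10: x = -150
The first disagreement with the record is at step 6, where the value should be x = -23.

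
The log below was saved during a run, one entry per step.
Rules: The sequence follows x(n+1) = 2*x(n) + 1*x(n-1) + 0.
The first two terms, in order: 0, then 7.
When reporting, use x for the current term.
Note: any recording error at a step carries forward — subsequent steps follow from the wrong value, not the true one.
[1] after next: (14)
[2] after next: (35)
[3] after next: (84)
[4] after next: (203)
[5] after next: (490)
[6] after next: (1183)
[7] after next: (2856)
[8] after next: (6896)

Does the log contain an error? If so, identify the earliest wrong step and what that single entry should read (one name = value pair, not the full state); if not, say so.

step 1: x = 2*(7) + (1)*(0) + (0) = 14 -> verified
step 2: x = 2*(14) + (1)*(7) + (0) = 35 -> checks out
step 3: x = 2*(35) + (1)*(14) + (0) = 84 -> consistent with the log
step 4: x = 2*(84) + (1)*(35) + (0) = 203 -> in agreement
step 5: x = 2*(203) + (1)*(84) + (0) = 490 -> same as recorded
step 6: x = 2*(490) + (1)*(203) + (0) = 1183 -> matches
step 7: x = 2*(1183) + (1)*(490) + (0) = 2856 -> verified
step 8: x = 2*(2856) + (1)*(1183) + (0) = 6895 -> first mismatch against the log
First deviation found at step 8; the corrected entry is x = 6895.

step 8, x = 6895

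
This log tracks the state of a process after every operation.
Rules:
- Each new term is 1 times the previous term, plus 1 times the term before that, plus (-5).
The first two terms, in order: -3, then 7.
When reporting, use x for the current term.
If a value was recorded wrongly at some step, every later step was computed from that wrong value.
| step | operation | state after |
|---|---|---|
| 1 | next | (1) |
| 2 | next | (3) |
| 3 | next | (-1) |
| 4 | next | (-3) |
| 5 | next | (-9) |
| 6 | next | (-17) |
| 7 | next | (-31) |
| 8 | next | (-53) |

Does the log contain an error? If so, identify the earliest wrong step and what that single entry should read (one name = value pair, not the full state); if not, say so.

1. x = 1*(7) + (1)*(-3) + (-5) = -1 (the log has a different value)
The audit stops at step 1: the recorded entry is wrong and should be x = -1.

step 1, x = -1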